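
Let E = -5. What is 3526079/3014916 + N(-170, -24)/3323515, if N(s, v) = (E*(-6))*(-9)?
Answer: 2343632484073/2004023709948 ≈ 1.1695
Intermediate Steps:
N(s, v) = -270 (N(s, v) = -5*(-6)*(-9) = 30*(-9) = -270)
3526079/3014916 + N(-170, -24)/3323515 = 3526079/3014916 - 270/3323515 = 3526079*(1/3014916) - 270*1/3323515 = 3526079/3014916 - 54/664703 = 2343632484073/2004023709948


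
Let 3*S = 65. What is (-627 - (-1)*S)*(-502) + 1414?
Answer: 915874/3 ≈ 3.0529e+5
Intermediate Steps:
S = 65/3 (S = (⅓)*65 = 65/3 ≈ 21.667)
(-627 - (-1)*S)*(-502) + 1414 = (-627 - (-1)*65/3)*(-502) + 1414 = (-627 - 1*(-65/3))*(-502) + 1414 = (-627 + 65/3)*(-502) + 1414 = -1816/3*(-502) + 1414 = 911632/3 + 1414 = 915874/3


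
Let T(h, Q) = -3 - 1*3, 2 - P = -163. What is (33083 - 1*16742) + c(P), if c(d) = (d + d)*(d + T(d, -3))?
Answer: 68811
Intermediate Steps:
P = 165 (P = 2 - 1*(-163) = 2 + 163 = 165)
T(h, Q) = -6 (T(h, Q) = -3 - 3 = -6)
c(d) = 2*d*(-6 + d) (c(d) = (d + d)*(d - 6) = (2*d)*(-6 + d) = 2*d*(-6 + d))
(33083 - 1*16742) + c(P) = (33083 - 1*16742) + 2*165*(-6 + 165) = (33083 - 16742) + 2*165*159 = 16341 + 52470 = 68811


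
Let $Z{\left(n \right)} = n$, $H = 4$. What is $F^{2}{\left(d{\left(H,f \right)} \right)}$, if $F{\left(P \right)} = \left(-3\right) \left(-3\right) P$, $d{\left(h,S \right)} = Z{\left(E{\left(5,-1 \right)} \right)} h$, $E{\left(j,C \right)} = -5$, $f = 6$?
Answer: $32400$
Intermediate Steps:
$d{\left(h,S \right)} = - 5 h$
$F{\left(P \right)} = 9 P$
$F^{2}{\left(d{\left(H,f \right)} \right)} = \left(9 \left(\left(-5\right) 4\right)\right)^{2} = \left(9 \left(-20\right)\right)^{2} = \left(-180\right)^{2} = 32400$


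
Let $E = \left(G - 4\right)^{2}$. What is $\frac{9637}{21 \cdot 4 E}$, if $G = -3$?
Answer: $\frac{9637}{4116} \approx 2.3414$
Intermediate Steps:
$E = 49$ ($E = \left(-3 - 4\right)^{2} = \left(-7\right)^{2} = 49$)
$\frac{9637}{21 \cdot 4 E} = \frac{9637}{21 \cdot 4 \cdot 49} = \frac{9637}{84 \cdot 49} = \frac{9637}{4116}$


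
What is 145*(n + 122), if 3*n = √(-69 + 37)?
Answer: 17690 + 580*I*√2/3 ≈ 17690.0 + 273.41*I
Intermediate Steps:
n = 4*I*√2/3 (n = √(-69 + 37)/3 = √(-32)/3 = (4*I*√2)/3 = 4*I*√2/3 ≈ 1.8856*I)
145*(n + 122) = 145*(4*I*√2/3 + 122) = 145*(122 + 4*I*√2/3) = 17690 + 580*I*√2/3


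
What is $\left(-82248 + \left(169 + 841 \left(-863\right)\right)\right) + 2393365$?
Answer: $1585503$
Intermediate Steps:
$\left(-82248 + \left(169 + 841 \left(-863\right)\right)\right) + 2393365 = \left(-82248 + \left(169 - 725783\right)\right) + 2393365 = \left(-82248 - 725614\right) + 2393365 = -807862 + 2393365 = 1585503$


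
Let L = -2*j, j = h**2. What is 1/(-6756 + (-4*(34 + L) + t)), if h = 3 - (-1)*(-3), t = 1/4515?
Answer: -4515/31117379 ≈ -0.00014510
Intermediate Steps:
t = 1/4515 ≈ 0.00022148
h = 0 (h = 3 - 1*3 = 3 - 3 = 0)
j = 0 (j = 0**2 = 0)
L = 0 (L = -2*0 = 0)
1/(-6756 + (-4*(34 + L) + t)) = 1/(-6756 + (-4*(34 + 0) + 1/4515)) = 1/(-6756 + (-4*34 + 1/4515)) = 1/(-6756 + (-136 + 1/4515)) = 1/(-6756 - 614039/4515) = 1/(-31117379/4515) = -4515/31117379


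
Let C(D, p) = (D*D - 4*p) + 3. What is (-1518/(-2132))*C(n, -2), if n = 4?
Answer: 20493/1066 ≈ 19.224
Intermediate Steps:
C(D, p) = 3 + D² - 4*p (C(D, p) = (D² - 4*p) + 3 = 3 + D² - 4*p)
(-1518/(-2132))*C(n, -2) = (-1518/(-2132))*(3 + 4² - 4*(-2)) = (-1518*(-1/2132))*(3 + 16 + 8) = (759/1066)*27 = 20493/1066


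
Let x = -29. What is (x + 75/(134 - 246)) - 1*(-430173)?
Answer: 48176053/112 ≈ 4.3014e+5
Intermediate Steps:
(x + 75/(134 - 246)) - 1*(-430173) = (-29 + 75/(134 - 246)) - 1*(-430173) = (-29 + 75/(-112)) + 430173 = (-29 + 75*(-1/112)) + 430173 = (-29 - 75/112) + 430173 = -3323/112 + 430173 = 48176053/112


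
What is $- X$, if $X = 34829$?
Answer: $-34829$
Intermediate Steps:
$- X = \left(-1\right) 34829 = -34829$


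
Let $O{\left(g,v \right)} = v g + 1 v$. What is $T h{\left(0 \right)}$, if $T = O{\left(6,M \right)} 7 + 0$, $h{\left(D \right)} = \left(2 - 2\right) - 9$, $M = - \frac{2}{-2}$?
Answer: $-441$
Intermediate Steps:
$M = 1$ ($M = \left(-2\right) \left(- \frac{1}{2}\right) = 1$)
$O{\left(g,v \right)} = v + g v$ ($O{\left(g,v \right)} = g v + v = v + g v$)
$h{\left(D \right)} = -9$ ($h{\left(D \right)} = 0 - 9 = -9$)
$T = 49$ ($T = 1 \left(1 + 6\right) 7 + 0 = 1 \cdot 7 \cdot 7 + 0 = 7 \cdot 7 + 0 = 49 + 0 = 49$)
$T h{\left(0 \right)} = 49 \left(-9\right) = -441$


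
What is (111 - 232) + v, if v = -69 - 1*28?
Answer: -218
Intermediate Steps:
v = -97 (v = -69 - 28 = -97)
(111 - 232) + v = (111 - 232) - 97 = -121 - 97 = -218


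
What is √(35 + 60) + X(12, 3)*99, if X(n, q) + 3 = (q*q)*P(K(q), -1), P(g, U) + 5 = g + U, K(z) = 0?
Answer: -5643 + √95 ≈ -5633.3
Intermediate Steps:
P(g, U) = -5 + U + g (P(g, U) = -5 + (g + U) = -5 + (U + g) = -5 + U + g)
X(n, q) = -3 - 6*q² (X(n, q) = -3 + (q*q)*(-5 - 1 + 0) = -3 + q²*(-6) = -3 - 6*q²)
√(35 + 60) + X(12, 3)*99 = √(35 + 60) + (-3 - 6*3²)*99 = √95 + (-3 - 6*9)*99 = √95 + (-3 - 54)*99 = √95 - 57*99 = √95 - 5643 = -5643 + √95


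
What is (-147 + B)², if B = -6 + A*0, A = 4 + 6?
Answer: 23409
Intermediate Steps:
A = 10
B = -6 (B = -6 + 10*0 = -6 + 0 = -6)
(-147 + B)² = (-147 - 6)² = (-153)² = 23409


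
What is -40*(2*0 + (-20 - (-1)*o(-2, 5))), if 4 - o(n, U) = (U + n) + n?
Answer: 680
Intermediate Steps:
o(n, U) = 4 - U - 2*n (o(n, U) = 4 - ((U + n) + n) = 4 - (U + 2*n) = 4 + (-U - 2*n) = 4 - U - 2*n)
-40*(2*0 + (-20 - (-1)*o(-2, 5))) = -40*(2*0 + (-20 - (-1)*(4 - 1*5 - 2*(-2)))) = -40*(0 + (-20 - (-1)*(4 - 5 + 4))) = -40*(0 + (-20 - (-1)*3)) = -40*(0 + (-20 - 1*(-3))) = -40*(0 + (-20 + 3)) = -40*(0 - 17) = -40*(-17) = 680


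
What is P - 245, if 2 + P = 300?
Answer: 53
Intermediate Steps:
P = 298 (P = -2 + 300 = 298)
P - 245 = 298 - 245 = 53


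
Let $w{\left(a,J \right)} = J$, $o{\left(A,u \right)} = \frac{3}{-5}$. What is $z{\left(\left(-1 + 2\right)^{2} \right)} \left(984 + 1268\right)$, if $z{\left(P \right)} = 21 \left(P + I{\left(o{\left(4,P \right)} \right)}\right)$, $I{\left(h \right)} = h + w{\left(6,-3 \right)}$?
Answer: $- \frac{614796}{5} \approx -1.2296 \cdot 10^{5}$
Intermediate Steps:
$o{\left(A,u \right)} = - \frac{3}{5}$ ($o{\left(A,u \right)} = 3 \left(- \frac{1}{5}\right) = - \frac{3}{5}$)
$I{\left(h \right)} = -3 + h$ ($I{\left(h \right)} = h - 3 = -3 + h$)
$z{\left(P \right)} = - \frac{378}{5} + 21 P$ ($z{\left(P \right)} = 21 \left(P - \frac{18}{5}\right) = 21 \left(- \frac{18}{5} + P\right) = - \frac{378}{5} + 21 P$)
$z{\left(\left(-1 + 2\right)^{2} \right)} \left(984 + 1268\right) = \left(- \frac{378}{5} + 21 \left(-1 + 2\right)^{2}\right) \left(984 + 1268\right) = \left(- \frac{378}{5} + 21 \cdot 1^{2}\right) 2252 = \left(- \frac{378}{5} + 21 \cdot 1\right) 2252 = \left(- \frac{378}{5} + 21\right) 2252 = \left(- \frac{273}{5}\right) 2252 = - \frac{614796}{5}$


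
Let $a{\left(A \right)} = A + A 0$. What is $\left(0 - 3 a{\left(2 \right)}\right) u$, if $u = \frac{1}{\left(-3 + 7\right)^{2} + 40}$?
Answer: $- \frac{3}{28} \approx -0.10714$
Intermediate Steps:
$a{\left(A \right)} = A$ ($a{\left(A \right)} = A + 0 = A$)
$u = \frac{1}{56}$ ($u = \frac{1}{4^{2} + 40} = \frac{1}{16 + 40} = \frac{1}{56} \approx 0.017857$)
$\left(0 - 3 a{\left(2 \right)}\right) u = \left(0 - 6\right) \frac{1}{56} = \left(-6\right) \frac{1}{56} = - \frac{3}{28}$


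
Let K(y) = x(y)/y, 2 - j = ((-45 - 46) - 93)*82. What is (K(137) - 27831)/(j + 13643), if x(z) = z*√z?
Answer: -27831/28733 + √137/28733 ≈ -0.96820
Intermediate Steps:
x(z) = z^(3/2)
j = 15090 (j = 2 - ((-45 - 46) - 93)*82 = 2 - (-91 - 93)*82 = 2 - (-184)*82 = 2 - 1*(-15088) = 2 + 15088 = 15090)
K(y) = √y (K(y) = y^(3/2)/y = √y)
(K(137) - 27831)/(j + 13643) = (√137 - 27831)/(15090 + 13643) = (-27831 + √137)/28733 = (-27831 + √137)*(1/28733) = -27831/28733 + √137/28733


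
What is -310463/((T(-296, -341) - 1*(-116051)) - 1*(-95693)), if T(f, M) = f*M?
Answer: -310463/312680 ≈ -0.99291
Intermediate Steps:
T(f, M) = M*f
-310463/((T(-296, -341) - 1*(-116051)) - 1*(-95693)) = -310463/((-341*(-296) - 1*(-116051)) - 1*(-95693)) = -310463/((100936 + 116051) + 95693) = -310463/(216987 + 95693) = -310463/312680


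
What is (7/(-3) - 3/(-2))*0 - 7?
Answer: -7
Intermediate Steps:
(7/(-3) - 3/(-2))*0 - 7 = (7*(-⅓) - 3*(-½))*0 - 7 = (-7/3 + 3/2)*0 - 7 = -⅚*0 - 7 = 0 - 7 = -7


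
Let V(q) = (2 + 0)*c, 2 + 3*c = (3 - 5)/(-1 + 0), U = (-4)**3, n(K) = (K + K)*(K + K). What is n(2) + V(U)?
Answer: 16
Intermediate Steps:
n(K) = 4*K**2 (n(K) = (2*K)*(2*K) = 4*K**2)
U = -64
c = 0 (c = -2/3 + ((3 - 5)/(-1 + 0))/3 = -2/3 + (-2/(-1))/3 = -2/3 + (-2*(-1))/3 = -2/3 + (1/3)*2 = -2/3 + 2/3 = 0)
V(q) = 0 (V(q) = (2 + 0)*0 = 2*0 = 0)
n(2) + V(U) = 4*2**2 + 0 = 4*4 + 0 = 16 + 0 = 16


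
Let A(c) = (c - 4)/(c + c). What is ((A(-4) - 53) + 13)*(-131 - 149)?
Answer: 10920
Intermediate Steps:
A(c) = (-4 + c)/(2*c) (A(c) = (-4 + c)/((2*c)) = (-4 + c)*(1/(2*c)) = (-4 + c)/(2*c))
((A(-4) - 53) + 13)*(-131 - 149) = (((½)*(-4 - 4)/(-4) - 53) + 13)*(-131 - 149) = (((½)*(-¼)*(-8) - 53) + 13)*(-280) = ((1 - 53) + 13)*(-280) = (-52 + 13)*(-280) = -39*(-280) = 10920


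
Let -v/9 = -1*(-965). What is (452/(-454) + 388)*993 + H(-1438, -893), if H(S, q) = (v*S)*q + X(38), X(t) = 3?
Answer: -2531576524599/227 ≈ -1.1152e+10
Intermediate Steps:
v = -8685 (v = -(-9)*(-965) = -9*965 = -8685)
H(S, q) = 3 - 8685*S*q (H(S, q) = (-8685*S)*q + 3 = -8685*S*q + 3 = 3 - 8685*S*q)
(452/(-454) + 388)*993 + H(-1438, -893) = (452/(-454) + 388)*993 + (3 - 8685*(-1438)*(-893)) = (452*(-1/454) + 388)*993 + (3 - 11152703790) = (-226/227 + 388)*993 - 11152703787 = (87850/227)*993 - 11152703787 = 87235050/227 - 11152703787 = -2531576524599/227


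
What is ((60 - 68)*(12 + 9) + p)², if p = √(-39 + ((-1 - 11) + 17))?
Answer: (-168 + I*√34)² ≈ 28190.0 - 1959.2*I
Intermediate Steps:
p = I*√34 (p = √(-39 + (-12 + 17)) = √(-39 + 5) = √(-34) = I*√34 ≈ 5.8309*I)
((60 - 68)*(12 + 9) + p)² = ((60 - 68)*(12 + 9) + I*√34)² = (-8*21 + I*√34)² = (-168 + I*√34)²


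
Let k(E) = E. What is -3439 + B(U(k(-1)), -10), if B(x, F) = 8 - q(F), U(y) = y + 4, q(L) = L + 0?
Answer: -3421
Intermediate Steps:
q(L) = L
U(y) = 4 + y
B(x, F) = 8 - F
-3439 + B(U(k(-1)), -10) = -3439 + (8 - 1*(-10)) = -3439 + (8 + 10) = -3439 + 18 = -3421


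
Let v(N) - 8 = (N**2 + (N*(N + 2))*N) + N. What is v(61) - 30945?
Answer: 207268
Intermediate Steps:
v(N) = 8 + N + N**2 + N**2*(2 + N) (v(N) = 8 + ((N**2 + (N*(N + 2))*N) + N) = 8 + ((N**2 + (N*(2 + N))*N) + N) = 8 + ((N**2 + N**2*(2 + N)) + N) = 8 + (N + N**2 + N**2*(2 + N)) = 8 + N + N**2 + N**2*(2 + N))
v(61) - 30945 = (8 + 61 + 61**3 + 3*61**2) - 30945 = (8 + 61 + 226981 + 3*3721) - 30945 = (8 + 61 + 226981 + 11163) - 30945 = 238213 - 30945 = 207268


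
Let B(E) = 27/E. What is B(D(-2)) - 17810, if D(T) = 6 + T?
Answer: -71213/4 ≈ -17803.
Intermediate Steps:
B(D(-2)) - 17810 = 27/(6 - 2) - 17810 = 27/4 - 17810 = -71213/4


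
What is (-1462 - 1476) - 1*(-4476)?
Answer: 1538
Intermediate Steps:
(-1462 - 1476) - 1*(-4476) = -2938 + 4476 = 1538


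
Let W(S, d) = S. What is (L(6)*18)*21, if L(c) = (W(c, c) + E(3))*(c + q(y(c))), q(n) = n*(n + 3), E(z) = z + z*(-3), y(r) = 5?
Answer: 0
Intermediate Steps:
E(z) = -2*z (E(z) = z - 3*z = -2*z)
q(n) = n*(3 + n)
L(c) = (-6 + c)*(40 + c) (L(c) = (c - 2*3)*(c + 5*(3 + 5)) = (c - 6)*(c + 5*8) = (-6 + c)*(c + 40) = (-6 + c)*(40 + c))
(L(6)*18)*21 = ((-240 + 6² + 34*6)*18)*21 = ((-240 + 36 + 204)*18)*21 = (0*18)*21 = 0*21 = 0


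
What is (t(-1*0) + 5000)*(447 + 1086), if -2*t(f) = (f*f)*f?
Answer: 7665000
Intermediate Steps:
t(f) = -f³/2 (t(f) = -f*f*f/2 = -f²*f/2 = -f³/2)
(t(-1*0) + 5000)*(447 + 1086) = (-(-1*0)³/2 + 5000)*(447 + 1086) = (-½*0³ + 5000)*1533 = (-½*0 + 5000)*1533 = (0 + 5000)*1533 = 5000*1533 = 7665000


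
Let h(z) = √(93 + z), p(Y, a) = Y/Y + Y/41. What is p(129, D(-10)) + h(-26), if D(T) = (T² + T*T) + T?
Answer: 170/41 + √67 ≈ 12.332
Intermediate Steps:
D(T) = T + 2*T² (D(T) = (T² + T²) + T = 2*T² + T = T + 2*T²)
p(Y, a) = 1 + Y/41 (p(Y, a) = 1 + Y*(1/41) = 1 + Y/41)
p(129, D(-10)) + h(-26) = (1 + (1/41)*129) + √(93 - 26) = (1 + 129/41) + √67 = 170/41 + √67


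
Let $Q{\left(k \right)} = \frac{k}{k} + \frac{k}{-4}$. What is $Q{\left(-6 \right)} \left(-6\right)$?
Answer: $-15$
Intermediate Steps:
$Q{\left(k \right)} = 1 - \frac{k}{4}$ ($Q{\left(k \right)} = 1 + k \left(- \frac{1}{4}\right) = 1 - \frac{k}{4}$)
$Q{\left(-6 \right)} \left(-6\right) = \left(1 - - \frac{3}{2}\right) \left(-6\right) = \left(1 + \frac{3}{2}\right) \left(-6\right) = \frac{5}{2} \left(-6\right) = -15$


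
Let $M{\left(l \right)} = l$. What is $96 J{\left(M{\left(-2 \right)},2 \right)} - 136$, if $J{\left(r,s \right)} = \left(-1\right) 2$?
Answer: $-328$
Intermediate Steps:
$J{\left(r,s \right)} = -2$
$96 J{\left(M{\left(-2 \right)},2 \right)} - 136 = 96 \left(-2\right) - 136 = -192 - 136 = -328$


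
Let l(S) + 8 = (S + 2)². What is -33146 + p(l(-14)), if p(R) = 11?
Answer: -33135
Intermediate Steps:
l(S) = -8 + (2 + S)² (l(S) = -8 + (S + 2)² = -8 + (2 + S)²)
-33146 + p(l(-14)) = -33146 + 11 = -33135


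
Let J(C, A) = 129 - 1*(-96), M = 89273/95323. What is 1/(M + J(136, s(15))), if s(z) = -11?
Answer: 95323/21536948 ≈ 0.0044260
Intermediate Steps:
M = 89273/95323 (M = 89273*(1/95323) = 89273/95323 ≈ 0.93653)
J(C, A) = 225 (J(C, A) = 129 + 96 = 225)
1/(M + J(136, s(15))) = 1/(89273/95323 + 225) = 1/(21536948/95323) = 95323/21536948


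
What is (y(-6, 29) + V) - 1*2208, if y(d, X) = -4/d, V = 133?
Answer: -6223/3 ≈ -2074.3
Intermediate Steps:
(y(-6, 29) + V) - 1*2208 = (-4/(-6) + 133) - 1*2208 = (-4*(-1/6) + 133) - 2208 = (2/3 + 133) - 2208 = 401/3 - 2208 = -6223/3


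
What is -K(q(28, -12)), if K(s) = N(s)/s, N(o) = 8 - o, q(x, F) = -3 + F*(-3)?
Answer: 25/33 ≈ 0.75758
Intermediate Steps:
q(x, F) = -3 - 3*F
K(s) = (8 - s)/s
-K(q(28, -12)) = -(8 - (-3 - 3*(-12)))/(-3 - 3*(-12)) = -(8 - (-3 + 36))/(-3 + 36) = -(8 - 1*33)/33 = -(8 - 33)/33 = -(-25)/33 = -1*(-25/33) = 25/33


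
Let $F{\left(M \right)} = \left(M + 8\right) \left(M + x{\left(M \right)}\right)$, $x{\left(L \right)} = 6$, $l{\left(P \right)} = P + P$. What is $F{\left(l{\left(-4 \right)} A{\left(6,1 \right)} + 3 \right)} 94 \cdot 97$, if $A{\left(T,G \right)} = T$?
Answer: $13157274$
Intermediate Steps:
$l{\left(P \right)} = 2 P$
$F{\left(M \right)} = \left(6 + M\right) \left(8 + M\right)$ ($F{\left(M \right)} = \left(M + 8\right) \left(M + 6\right) = \left(8 + M\right) \left(6 + M\right) = \left(6 + M\right) \left(8 + M\right)$)
$F{\left(l{\left(-4 \right)} A{\left(6,1 \right)} + 3 \right)} 94 \cdot 97 = \left(48 + \left(2 \left(-4\right) 6 + 3\right)^{2} + 14 \left(2 \left(-4\right) 6 + 3\right)\right) 94 \cdot 97 = \left(48 + \left(\left(-8\right) 6 + 3\right)^{2} + 14 \left(\left(-8\right) 6 + 3\right)\right) 94 \cdot 97 = \left(48 + \left(-48 + 3\right)^{2} + 14 \left(-48 + 3\right)\right) 94 \cdot 97 = \left(48 + \left(-45\right)^{2} + 14 \left(-45\right)\right) 94 \cdot 97 = \left(48 + 2025 - 630\right) 94 \cdot 97 = 1443 \cdot 94 \cdot 97 = 135642 \cdot 97 = 13157274$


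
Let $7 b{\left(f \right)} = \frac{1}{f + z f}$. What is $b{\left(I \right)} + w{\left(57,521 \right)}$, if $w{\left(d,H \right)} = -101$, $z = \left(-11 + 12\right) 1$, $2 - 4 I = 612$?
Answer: $- \frac{215636}{2135} \approx -101.0$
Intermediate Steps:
$I = - \frac{305}{2}$ ($I = \frac{1}{2} - 153 = - \frac{305}{2} \approx -152.5$)
$z = 1$ ($z = 1 \cdot 1 = 1$)
$b{\left(f \right)} = \frac{1}{14 f}$ ($b{\left(f \right)} = \frac{1}{7 \left(f + 1 f\right)} = \frac{1}{7 \left(f + f\right)} = \frac{1}{7 \cdot 2 f} = \frac{\frac{1}{2} \frac{1}{f}}{7} = \frac{1}{14 f}$)
$b{\left(I \right)} + w{\left(57,521 \right)} = \frac{1}{14 \left(- \frac{305}{2}\right)} - 101 = \frac{1}{14} \left(- \frac{2}{305}\right) - 101 = - \frac{1}{2135} - 101 = - \frac{215636}{2135}$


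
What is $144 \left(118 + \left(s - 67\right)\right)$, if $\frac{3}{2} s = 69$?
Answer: $13968$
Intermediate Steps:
$s = 46$ ($s = \frac{2}{3} \cdot 69 = 46$)
$144 \left(118 + \left(s - 67\right)\right) = 144 \left(118 + \left(46 - 67\right)\right) = 144 \left(118 - 21\right) = 144 \cdot 97 = 13968$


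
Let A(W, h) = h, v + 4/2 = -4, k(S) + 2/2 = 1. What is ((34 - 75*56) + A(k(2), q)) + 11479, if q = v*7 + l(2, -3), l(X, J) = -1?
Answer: 7270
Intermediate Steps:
k(S) = 0 (k(S) = -1 + 1 = 0)
v = -6 (v = -2 - 4 = -6)
q = -43 (q = -6*7 - 1 = -42 - 1 = -43)
((34 - 75*56) + A(k(2), q)) + 11479 = ((34 - 75*56) - 43) + 11479 = ((34 - 4200) - 43) + 11479 = (-4166 - 43) + 11479 = -4209 + 11479 = 7270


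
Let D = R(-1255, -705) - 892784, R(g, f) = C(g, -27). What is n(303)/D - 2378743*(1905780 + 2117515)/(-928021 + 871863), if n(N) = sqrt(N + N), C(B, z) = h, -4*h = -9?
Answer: 222567088795/1306 - 4*sqrt(606)/3571127 ≈ 1.7042e+8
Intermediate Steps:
h = 9/4 (h = -1/4*(-9) = 9/4 ≈ 2.2500)
C(B, z) = 9/4
n(N) = sqrt(2)*sqrt(N) (n(N) = sqrt(2*N) = sqrt(2)*sqrt(N))
R(g, f) = 9/4
D = -3571127/4 (D = 9/4 - 892784 = -3571127/4 ≈ -8.9278e+5)
n(303)/D - 2378743*(1905780 + 2117515)/(-928021 + 871863) = (sqrt(2)*sqrt(303))/(-3571127/4) - 2378743*(1905780 + 2117515)/(-928021 + 871863) = sqrt(606)*(-4/3571127) - 2378743/((-56158/4023295)) = -4*sqrt(606)/3571127 - 2378743/((-56158*1/4023295)) = -4*sqrt(606)/3571127 - 2378743/(-1306/93565) = -4*sqrt(606)/3571127 - 2378743*(-93565/1306) = -4*sqrt(606)/3571127 + 222567088795/1306 = 222567088795/1306 - 4*sqrt(606)/3571127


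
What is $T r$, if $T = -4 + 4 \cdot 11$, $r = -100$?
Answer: $-4000$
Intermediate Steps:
$T = 40$ ($T = -4 + 44 = 40$)
$T r = 40 \left(-100\right) = -4000$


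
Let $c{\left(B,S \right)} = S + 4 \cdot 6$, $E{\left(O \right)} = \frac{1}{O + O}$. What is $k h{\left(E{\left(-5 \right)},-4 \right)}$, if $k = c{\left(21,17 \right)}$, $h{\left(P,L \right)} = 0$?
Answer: $0$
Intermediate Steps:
$E{\left(O \right)} = \frac{1}{2 O}$
$c{\left(B,S \right)} = 24 + S$ ($c{\left(B,S \right)} = S + 24 = 24 + S$)
$k = 41$ ($k = 24 + 17 = 41$)
$k h{\left(E{\left(-5 \right)},-4 \right)} = 41 \cdot 0 = 0$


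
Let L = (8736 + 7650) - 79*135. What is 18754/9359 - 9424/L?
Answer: 19092418/53542839 ≈ 0.35658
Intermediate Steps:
L = 5721 (L = 16386 - 10665 = 5721)
18754/9359 - 9424/L = 18754/9359 - 9424/5721 = 19092418/53542839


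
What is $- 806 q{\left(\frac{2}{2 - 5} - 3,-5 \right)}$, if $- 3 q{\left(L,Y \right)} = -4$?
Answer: $- \frac{3224}{3} \approx -1074.7$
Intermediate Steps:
$q{\left(L,Y \right)} = \frac{4}{3}$ ($q{\left(L,Y \right)} = \left(- \frac{1}{3}\right) \left(-4\right) = \frac{4}{3}$)
$- 806 q{\left(\frac{2}{2 - 5} - 3,-5 \right)} = \left(-806\right) \frac{4}{3} = - \frac{3224}{3}$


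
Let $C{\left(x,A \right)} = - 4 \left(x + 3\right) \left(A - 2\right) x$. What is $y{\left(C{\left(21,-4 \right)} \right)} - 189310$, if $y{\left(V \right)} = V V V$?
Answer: $1769804471426$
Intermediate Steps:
$C{\left(x,A \right)} = - 4 x \left(-2 + A\right) \left(3 + x\right)$ ($C{\left(x,A \right)} = - 4 \left(3 + x\right) \left(-2 + A\right) x = - 4 \left(-2 + A\right) \left(3 + x\right) x = - 4 x \left(-2 + A\right) \left(3 + x\right)$)
$y{\left(V \right)} = V^{3}$ ($y{\left(V \right)} = V V^{2} = V^{3}$)
$y{\left(C{\left(21,-4 \right)} \right)} - 189310 = \left(4 \cdot 21 \left(6 - -12 + 2 \cdot 21 - \left(-4\right) 21\right)\right)^{3} - 189310 = \left(4 \cdot 21 \left(6 + 12 + 42 + 84\right)\right)^{3} - 189310 = \left(4 \cdot 21 \cdot 144\right)^{3} - 189310 = 12096^{3} - 189310 = 1769804660736 - 189310 = 1769804471426$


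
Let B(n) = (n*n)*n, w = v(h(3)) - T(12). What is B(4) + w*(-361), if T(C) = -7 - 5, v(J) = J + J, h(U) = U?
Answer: -6434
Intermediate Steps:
v(J) = 2*J
T(C) = -12
w = 18 (w = 2*3 - 1*(-12) = 6 + 12 = 18)
B(n) = n³ (B(n) = n²*n = n³)
B(4) + w*(-361) = 4³ + 18*(-361) = 64 - 6498 = -6434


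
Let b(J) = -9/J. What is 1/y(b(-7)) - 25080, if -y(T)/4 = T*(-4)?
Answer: -3611513/144 ≈ -25080.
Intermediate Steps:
y(T) = 16*T (y(T) = -4*T*(-4) = -(-16)*T = 16*T)
1/y(b(-7)) - 25080 = 1/(16*(-9/(-7))) - 25080 = 1/(16*(-9*(-1/7))) - 25080 = 1/(16*(9/7)) - 25080 = 1/(144/7) - 25080 = 7/144 - 25080 = -3611513/144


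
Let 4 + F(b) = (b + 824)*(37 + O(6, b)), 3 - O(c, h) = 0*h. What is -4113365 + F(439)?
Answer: -4062849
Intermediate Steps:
O(c, h) = 3 (O(c, h) = 3 - 0*h = 3 - 1*0 = 3 + 0 = 3)
F(b) = 32956 + 40*b (F(b) = -4 + (b + 824)*(37 + 3) = -4 + (824 + b)*40 = -4 + (32960 + 40*b) = 32956 + 40*b)
-4113365 + F(439) = -4113365 + (32956 + 40*439) = -4113365 + (32956 + 17560) = -4113365 + 50516 = -4062849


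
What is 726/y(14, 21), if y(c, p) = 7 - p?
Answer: -363/7 ≈ -51.857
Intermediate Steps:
726/y(14, 21) = 726/(7 - 1*21) = 726/(7 - 21) = 726/(-14) = 726*(-1/14) = -363/7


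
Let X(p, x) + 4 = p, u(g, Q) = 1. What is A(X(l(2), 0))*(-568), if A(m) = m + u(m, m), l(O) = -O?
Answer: 2840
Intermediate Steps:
X(p, x) = -4 + p
A(m) = 1 + m (A(m) = m + 1 = 1 + m)
A(X(l(2), 0))*(-568) = (1 + (-4 - 1*2))*(-568) = (1 + (-4 - 2))*(-568) = (1 - 6)*(-568) = -5*(-568) = 2840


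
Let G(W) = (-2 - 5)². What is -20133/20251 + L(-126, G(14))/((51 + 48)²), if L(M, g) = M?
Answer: -2018941/2004849 ≈ -1.0070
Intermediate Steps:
G(W) = 49 (G(W) = (-7)² = 49)
-20133/20251 + L(-126, G(14))/((51 + 48)²) = -20133/20251 - 126/(51 + 48)² = -20133*1/20251 - 126/(99²) = -20133/20251 - 126/9801 = -20133/20251 - 126*1/9801 = -20133/20251 - 14/1089 = -2018941/2004849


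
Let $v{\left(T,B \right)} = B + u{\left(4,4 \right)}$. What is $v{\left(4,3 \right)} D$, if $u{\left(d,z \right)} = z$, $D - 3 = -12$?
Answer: $-63$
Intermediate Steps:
$D = -9$ ($D = 3 - 12 = -9$)
$v{\left(T,B \right)} = 4 + B$ ($v{\left(T,B \right)} = B + 4 = 4 + B$)
$v{\left(4,3 \right)} D = \left(4 + 3\right) \left(-9\right) = 7 \left(-9\right) = -63$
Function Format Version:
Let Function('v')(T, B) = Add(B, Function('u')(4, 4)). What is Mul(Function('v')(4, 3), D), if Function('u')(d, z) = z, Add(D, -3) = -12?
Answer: -63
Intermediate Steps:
D = -9 (D = Add(3, -12) = -9)
Function('v')(T, B) = Add(4, B) (Function('v')(T, B) = Add(B, 4) = Add(4, B))
Mul(Function('v')(4, 3), D) = Mul(Add(4, 3), -9) = Mul(7, -9) = -63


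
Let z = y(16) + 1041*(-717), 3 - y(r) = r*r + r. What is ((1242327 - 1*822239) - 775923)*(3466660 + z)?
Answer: -967869064990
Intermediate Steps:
y(r) = 3 - r - r² (y(r) = 3 - (r*r + r) = 3 - (r² + r) = 3 - (r + r²) = 3 + (-r - r²) = 3 - r - r²)
z = -746666 (z = (3 - 1*16 - 1*16²) + 1041*(-717) = (3 - 16 - 1*256) - 746397 = (3 - 16 - 256) - 746397 = -269 - 746397 = -746666)
((1242327 - 1*822239) - 775923)*(3466660 + z) = ((1242327 - 1*822239) - 775923)*(3466660 - 746666) = ((1242327 - 822239) - 775923)*2719994 = (420088 - 775923)*2719994 = -355835*2719994 = -967869064990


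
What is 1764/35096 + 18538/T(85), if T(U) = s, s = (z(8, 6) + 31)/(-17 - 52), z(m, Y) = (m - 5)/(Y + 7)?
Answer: -72949517259/1781122 ≈ -40957.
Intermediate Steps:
z(m, Y) = (-5 + m)/(7 + Y)
s = -406/897 (s = ((-5 + 8)/(7 + 6) + 31)/(-17 - 52) = (3/13 + 31)/(-69) = ((1/13)*3 + 31)*(-1/69) = (3/13 + 31)*(-1/69) = (406/13)*(-1/69) = -406/897 ≈ -0.45262)
T(U) = -406/897
1764/35096 + 18538/T(85) = 1764/35096 + 18538/(-406/897) = 1764*(1/35096) + 18538*(-897/406) = 441/8774 - 8314293/203 = -72949517259/1781122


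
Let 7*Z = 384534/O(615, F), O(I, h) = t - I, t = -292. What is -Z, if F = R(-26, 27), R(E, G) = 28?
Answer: 384534/6349 ≈ 60.566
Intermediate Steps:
F = 28
O(I, h) = -292 - I
Z = -384534/6349 (Z = (384534/(-292 - 1*615))/7 = (384534/(-292 - 615))/7 = (384534/(-907))/7 = (384534*(-1/907))/7 = (⅐)*(-384534/907) = -384534/6349 ≈ -60.566)
-Z = -1*(-384534/6349) = 384534/6349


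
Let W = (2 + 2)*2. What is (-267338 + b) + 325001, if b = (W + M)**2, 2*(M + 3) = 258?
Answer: 75619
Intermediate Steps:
W = 8 (W = 4*2 = 8)
M = 126 (M = -3 + (1/2)*258 = -3 + 129 = 126)
b = 17956 (b = (8 + 126)**2 = 134**2 = 17956)
(-267338 + b) + 325001 = (-267338 + 17956) + 325001 = -249382 + 325001 = 75619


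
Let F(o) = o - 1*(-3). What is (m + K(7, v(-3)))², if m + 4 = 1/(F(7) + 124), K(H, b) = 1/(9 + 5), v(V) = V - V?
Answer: 3381921/219961 ≈ 15.375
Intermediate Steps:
v(V) = 0
F(o) = 3 + o (F(o) = o + 3 = 3 + o)
K(H, b) = 1/14
m = -535/134 (m = -4 + 1/((3 + 7) + 124) = -4 + 1/(10 + 124) = -4 + 1/134 = -535/134 ≈ -3.9925)
(m + K(7, v(-3)))² = (-535/134 + 1/14)² = (-1839/469)² = 3381921/219961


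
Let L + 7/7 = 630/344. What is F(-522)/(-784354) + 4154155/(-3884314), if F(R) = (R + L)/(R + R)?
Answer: -292545903407567717/273542867803838304 ≈ -1.0695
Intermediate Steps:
L = 143/172 (L = -1 + 630/344 = -1 + 630*(1/344) = -1 + 315/172 = 143/172 ≈ 0.83140)
F(R) = (143/172 + R)/(2*R) (F(R) = (R + 143/172)/(R + R) = (143/172 + R)/((2*R)) = (143/172 + R)*(1/(2*R)) = (143/172 + R)/(2*R))
F(-522)/(-784354) + 4154155/(-3884314) = ((1/344)*(143 + 172*(-522))/(-522))/(-784354) + 4154155/(-3884314) = ((1/344)*(-1/522)*(143 - 89784))*(-1/784354) + 4154155*(-1/3884314) = ((1/344)*(-1/522)*(-89641))*(-1/784354) - 4154155/3884314 = (89641/179568)*(-1/784354) - 4154155/3884314 = -89641/140844879072 - 4154155/3884314 = -292545903407567717/273542867803838304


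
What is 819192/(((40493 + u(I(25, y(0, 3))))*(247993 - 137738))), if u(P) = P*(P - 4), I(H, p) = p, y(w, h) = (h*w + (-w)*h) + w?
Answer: 819192/4464555715 ≈ 0.00018349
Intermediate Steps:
y(w, h) = w (y(w, h) = (h*w - h*w) + w = 0 + w = w)
u(P) = P*(-4 + P)
819192/(((40493 + u(I(25, y(0, 3))))*(247993 - 137738))) = 819192/(((40493 + 0*(-4 + 0))*(247993 - 137738))) = 819192/(((40493 + 0*(-4))*110255)) = 819192/(((40493 + 0)*110255)) = 819192/((40493*110255)) = 819192/4464555715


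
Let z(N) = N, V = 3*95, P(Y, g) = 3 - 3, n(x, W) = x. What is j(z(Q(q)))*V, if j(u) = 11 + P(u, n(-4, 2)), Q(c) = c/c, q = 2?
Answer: 3135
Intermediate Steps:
Q(c) = 1
P(Y, g) = 0
V = 285
j(u) = 11 (j(u) = 11 + 0 = 11)
j(z(Q(q)))*V = 11*285 = 3135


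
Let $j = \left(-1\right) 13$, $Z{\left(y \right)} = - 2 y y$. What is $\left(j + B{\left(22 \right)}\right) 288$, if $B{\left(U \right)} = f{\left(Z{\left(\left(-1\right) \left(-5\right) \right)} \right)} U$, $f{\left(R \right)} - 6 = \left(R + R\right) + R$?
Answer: $-916128$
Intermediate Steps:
$Z{\left(y \right)} = - 2 y^{2}$
$f{\left(R \right)} = 6 + 3 R$ ($f{\left(R \right)} = 6 + \left(\left(R + R\right) + R\right) = 6 + \left(2 R + R\right) = 6 + 3 R$)
$j = -13$
$B{\left(U \right)} = - 144 U$ ($B{\left(U \right)} = \left(6 + 3 \left(- 2 \left(\left(-1\right) \left(-5\right)\right)^{2}\right)\right) U = \left(6 + 3 \left(- 2 \cdot 5^{2}\right)\right) U = \left(6 + 3 \left(\left(-2\right) 25\right)\right) U = \left(6 + 3 \left(-50\right)\right) U = \left(6 - 150\right) U = - 144 U$)
$\left(j + B{\left(22 \right)}\right) 288 = \left(-13 - 3168\right) 288 = \left(-3181\right) 288 = -916128$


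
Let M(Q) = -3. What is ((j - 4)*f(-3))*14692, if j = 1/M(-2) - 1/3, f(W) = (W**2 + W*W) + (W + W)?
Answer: -822752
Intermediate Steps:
f(W) = 2*W + 2*W**2 (f(W) = (W**2 + W**2) + 2*W = 2*W**2 + 2*W = 2*W + 2*W**2)
j = -2/3 (j = 1/(-3) - 1/3 = 1*(-1/3) - 1*1/3 = -1/3 - 1/3 = -2/3 ≈ -0.66667)
((j - 4)*f(-3))*14692 = ((-2/3 - 4)*(2*(-3)*(1 - 3)))*14692 = -28*(-3)*(-2)/3*14692 = -14/3*12*14692 = -56*14692 = -822752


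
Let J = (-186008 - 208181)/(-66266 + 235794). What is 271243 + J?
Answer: 45982889115/169528 ≈ 2.7124e+5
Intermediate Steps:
J = -394189/169528 ≈ -2.3252
271243 + J = 271243 - 394189/169528 = 45982889115/169528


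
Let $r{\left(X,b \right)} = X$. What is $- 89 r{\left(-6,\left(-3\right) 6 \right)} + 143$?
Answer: $677$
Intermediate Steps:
$- 89 r{\left(-6,\left(-3\right) 6 \right)} + 143 = \left(-89\right) \left(-6\right) + 143 = 534 + 143 = 677$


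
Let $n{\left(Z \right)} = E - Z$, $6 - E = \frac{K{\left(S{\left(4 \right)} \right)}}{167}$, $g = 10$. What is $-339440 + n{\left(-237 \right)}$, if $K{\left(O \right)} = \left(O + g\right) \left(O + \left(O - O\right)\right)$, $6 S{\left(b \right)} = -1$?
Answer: $- \frac{2039252305}{6012} \approx -3.392 \cdot 10^{5}$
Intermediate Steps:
$S{\left(b \right)} = - \frac{1}{6}$ ($S{\left(b \right)} = \frac{1}{6} \left(-1\right) = - \frac{1}{6}$)
$K{\left(O \right)} = O \left(10 + O\right)$ ($K{\left(O \right)} = \left(O + 10\right) \left(O + \left(O - O\right)\right) = \left(10 + O\right) \left(O + 0\right) = \left(10 + O\right) O = O \left(10 + O\right)$)
$E = \frac{36131}{6012}$ ($E = 6 - \frac{\left(- \frac{1}{6}\right) \left(10 - \frac{1}{6}\right)}{167} = 6 - \left(- \frac{1}{6}\right) \frac{59}{6} \cdot \frac{1}{167} = 6 - \left(- \frac{59}{36}\right) \frac{1}{167} = 6 - - \frac{59}{6012} = 6 + \frac{59}{6012} = \frac{36131}{6012} \approx 6.0098$)
$n{\left(Z \right)} = \frac{36131}{6012} - Z$
$-339440 + n{\left(-237 \right)} = -339440 + \left(\frac{36131}{6012} - -237\right) = -339440 + \left(\frac{36131}{6012} + 237\right) = -339440 + \frac{1460975}{6012} = - \frac{2039252305}{6012}$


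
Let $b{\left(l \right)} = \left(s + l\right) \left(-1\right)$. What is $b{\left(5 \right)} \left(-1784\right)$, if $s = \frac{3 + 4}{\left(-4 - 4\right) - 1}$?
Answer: $\frac{67792}{9} \approx 7532.4$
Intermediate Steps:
$s = - \frac{7}{9}$ ($s = \frac{7}{-8 - 1} = \frac{7}{-9} = 7 \left(- \frac{1}{9}\right) = - \frac{7}{9} \approx -0.77778$)
$b{\left(l \right)} = \frac{7}{9} - l$ ($b{\left(l \right)} = \left(- \frac{7}{9} + l\right) \left(-1\right) = \frac{7}{9} - l$)
$b{\left(5 \right)} \left(-1784\right) = \left(\frac{7}{9} - 5\right) \left(-1784\right) = \left(- \frac{38}{9}\right) \left(-1784\right) = \frac{67792}{9}$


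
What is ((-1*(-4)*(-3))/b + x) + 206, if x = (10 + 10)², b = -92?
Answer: 13941/23 ≈ 606.13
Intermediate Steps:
x = 400 (x = 20² = 400)
((-1*(-4)*(-3))/b + x) + 206 = ((-1*(-4)*(-3))/(-92) + 400) + 206 = ((4*(-3))*(-1/92) + 400) + 206 = (-12*(-1/92) + 400) + 206 = (3/23 + 400) + 206 = 9203/23 + 206 = 13941/23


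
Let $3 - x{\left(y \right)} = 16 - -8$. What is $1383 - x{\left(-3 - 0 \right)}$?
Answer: $1404$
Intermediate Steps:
$x{\left(y \right)} = -21$ ($x{\left(y \right)} = 3 - \left(16 - -8\right) = 3 - \left(16 + 8\right) = 3 - 24 = -21$)
$1383 - x{\left(-3 - 0 \right)} = 1383 - -21 = 1383 + 21 = 1404$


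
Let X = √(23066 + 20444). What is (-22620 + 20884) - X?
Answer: -1736 - √43510 ≈ -1944.6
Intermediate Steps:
X = √43510 ≈ 208.59
(-22620 + 20884) - X = (-22620 + 20884) - √43510 = -1736 - √43510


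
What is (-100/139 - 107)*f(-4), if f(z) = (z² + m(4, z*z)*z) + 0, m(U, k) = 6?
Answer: 119784/139 ≈ 861.76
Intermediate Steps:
f(z) = z² + 6*z (f(z) = (z² + 6*z) + 0 = z² + 6*z)
(-100/139 - 107)*f(-4) = (-100/139 - 107)*(-4*(6 - 4)) = (-100*1/139 - 107)*(-4*2) = (-100/139 - 107)*(-8) = -14973/139*(-8) = 119784/139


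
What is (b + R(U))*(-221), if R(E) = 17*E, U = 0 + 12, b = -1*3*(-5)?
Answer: -48399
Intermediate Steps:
b = 15 (b = -3*(-5) = 15)
U = 12
(b + R(U))*(-221) = (15 + 17*12)*(-221) = (15 + 204)*(-221) = 219*(-221) = -48399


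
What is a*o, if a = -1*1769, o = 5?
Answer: -8845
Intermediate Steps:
a = -1769
a*o = -1769*5 = -8845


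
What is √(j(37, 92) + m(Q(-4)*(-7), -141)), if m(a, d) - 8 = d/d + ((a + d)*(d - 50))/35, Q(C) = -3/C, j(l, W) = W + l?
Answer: √183477/14 ≈ 30.596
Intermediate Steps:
m(a, d) = 9 + (-50 + d)*(a + d)/35 (m(a, d) = 8 + (d/d + ((a + d)*(d - 50))/35) = 8 + (1 + ((a + d)*(-50 + d))*(1/35)) = 8 + (1 + ((-50 + d)*(a + d))*(1/35)) = 8 + (1 + (-50 + d)*(a + d)/35) = 9 + (-50 + d)*(a + d)/35)
√(j(37, 92) + m(Q(-4)*(-7), -141)) = √((92 + 37) + (9 - 10*(-3/(-4))*(-7)/7 - 10/7*(-141) + (1/35)*(-141)² + (1/35)*(-3/(-4)*(-7))*(-141))) = √(129 + (9 - 10*(-3*(-¼))*(-7)/7 + 1410/7 + (1/35)*19881 + (1/35)*(-3*(-¼)*(-7))*(-141))) = √(129 + (9 - 15*(-7)/14 + 1410/7 + 19881/35 + (1/35)*((¾)*(-7))*(-141))) = √(129 + (9 - 10/7*(-21/4) + 1410/7 + 19881/35 + (1/35)*(-21/4)*(-141))) = √(129 + (9 + 15/2 + 1410/7 + 19881/35 + 423/20)) = √(129 + 22599/28) = √(26211/28) = √183477/14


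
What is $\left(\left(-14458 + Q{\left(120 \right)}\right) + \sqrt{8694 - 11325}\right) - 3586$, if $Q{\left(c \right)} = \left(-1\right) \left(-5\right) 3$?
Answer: $-18029 + i \sqrt{2631} \approx -18029.0 + 51.293 i$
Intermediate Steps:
$Q{\left(c \right)} = 15$ ($Q{\left(c \right)} = 5 \cdot 3 = 15$)
$\left(\left(-14458 + Q{\left(120 \right)}\right) + \sqrt{8694 - 11325}\right) - 3586 = \left(\left(-14458 + 15\right) + \sqrt{8694 - 11325}\right) - 3586 = \left(-14443 + \sqrt{-2631}\right) - 3586 = \left(-14443 + i \sqrt{2631}\right) - 3586 = -18029 + i \sqrt{2631}$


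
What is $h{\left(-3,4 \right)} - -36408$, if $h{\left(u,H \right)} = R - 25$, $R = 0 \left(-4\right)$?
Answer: $36383$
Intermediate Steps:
$R = 0$
$h{\left(u,H \right)} = -25$ ($h{\left(u,H \right)} = 0 - 25 = -25$)
$h{\left(-3,4 \right)} - -36408 = -25 - -36408 = -25 + 36408 = 36383$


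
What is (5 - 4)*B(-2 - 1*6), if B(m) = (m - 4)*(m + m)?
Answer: 192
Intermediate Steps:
B(m) = 2*m*(-4 + m) (B(m) = (-4 + m)*(2*m) = 2*m*(-4 + m))
(5 - 4)*B(-2 - 1*6) = (5 - 4)*(2*(-2 - 1*6)*(-4 + (-2 - 1*6))) = 1*(2*(-2 - 6)*(-4 + (-2 - 6))) = 1*(2*(-8)*(-4 - 8)) = 1*(2*(-8)*(-12)) = 1*192 = 192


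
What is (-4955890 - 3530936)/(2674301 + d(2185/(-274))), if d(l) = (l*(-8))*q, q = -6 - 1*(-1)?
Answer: -1162695162/366335537 ≈ -3.1739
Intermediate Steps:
q = -5 (q = -6 + 1 = -5)
d(l) = 40*l (d(l) = (l*(-8))*(-5) = -8*l*(-5) = 40*l)
(-4955890 - 3530936)/(2674301 + d(2185/(-274))) = (-4955890 - 3530936)/(2674301 + 40*(2185/(-274))) = -8486826/(2674301 + 40*(2185*(-1/274))) = -8486826/(2674301 + 40*(-2185/274)) = -8486826/(2674301 - 43700/137) = -8486826/366335537/137 = -8486826*137/366335537 = -1162695162/366335537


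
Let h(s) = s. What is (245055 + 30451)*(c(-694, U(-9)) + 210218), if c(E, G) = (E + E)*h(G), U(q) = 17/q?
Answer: 527747722348/9 ≈ 5.8639e+10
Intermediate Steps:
c(E, G) = 2*E*G (c(E, G) = (E + E)*G = (2*E)*G = 2*E*G)
(245055 + 30451)*(c(-694, U(-9)) + 210218) = (245055 + 30451)*(2*(-694)*(17/(-9)) + 210218) = 275506*(2*(-694)*(17*(-⅑)) + 210218) = 275506*(2*(-694)*(-17/9) + 210218) = 275506*(23596/9 + 210218) = 275506*(1915558/9) = 527747722348/9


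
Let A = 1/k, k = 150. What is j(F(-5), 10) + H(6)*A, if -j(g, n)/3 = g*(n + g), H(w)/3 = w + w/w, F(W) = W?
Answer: 3757/50 ≈ 75.140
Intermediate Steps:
H(w) = 3 + 3*w (H(w) = 3*(w + w/w) = 3*(w + 1) = 3*(1 + w) = 3 + 3*w)
A = 1/150 ≈ 0.0066667
j(g, n) = -3*g*(g + n) (j(g, n) = -3*g*(n + g) = -3*g*(g + n))
j(F(-5), 10) + H(6)*A = -3*(-5)*(-5 + 10) + (3 + 3*6)*(1/150) = -3*(-5)*5 + (3 + 18)*(1/150) = 75 + 21*(1/150) = 75 + 7/50 = 3757/50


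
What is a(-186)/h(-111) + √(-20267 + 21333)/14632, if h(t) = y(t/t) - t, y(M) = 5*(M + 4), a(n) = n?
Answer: -93/68 + √1066/14632 ≈ -1.3654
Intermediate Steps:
y(M) = 20 + 5*M (y(M) = 5*(4 + M) = 20 + 5*M)
h(t) = 25 - t (h(t) = (20 + 5*(t/t)) - t = (20 + 5*1) - t = (20 + 5) - t = 25 - t)
a(-186)/h(-111) + √(-20267 + 21333)/14632 = -186/(25 - 1*(-111)) + √(-20267 + 21333)/14632 = -186/(25 + 111) + √1066*(1/14632) = -186/136 + √1066/14632 = -186*1/136 + √1066/14632 = -93/68 + √1066/14632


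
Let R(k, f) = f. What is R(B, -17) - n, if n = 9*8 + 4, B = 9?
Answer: -93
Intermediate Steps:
n = 76 (n = 72 + 4 = 76)
R(B, -17) - n = -17 - 1*76 = -17 - 76 = -93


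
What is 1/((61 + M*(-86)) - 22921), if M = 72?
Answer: -1/29052 ≈ -3.4421e-5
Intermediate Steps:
1/((61 + M*(-86)) - 22921) = 1/((61 + 72*(-86)) - 22921) = 1/((61 - 6192) - 22921) = 1/(-6131 - 22921) = 1/(-29052) = -1/29052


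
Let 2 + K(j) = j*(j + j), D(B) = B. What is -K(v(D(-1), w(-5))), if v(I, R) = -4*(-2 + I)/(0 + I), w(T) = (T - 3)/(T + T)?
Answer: -286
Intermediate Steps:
w(T) = (-3 + T)/(2*T) (w(T) = (-3 + T)/((2*T)) = (-3 + T)*(1/(2*T)) = (-3 + T)/(2*T))
v(I, R) = -4*(-2 + I)/I
K(j) = -2 + 2*j**2 (K(j) = -2 + j*(j + j) = -2 + j*(2*j) = -2 + 2*j**2)
-K(v(D(-1), w(-5))) = -(-2 + 2*(-4 + 8/(-1))**2) = -(-2 + 2*(-4 + 8*(-1))**2) = -(-2 + 2*(-4 - 8)**2) = -(-2 + 2*(-12)**2) = -(-2 + 2*144) = -(-2 + 288) = -1*286 = -286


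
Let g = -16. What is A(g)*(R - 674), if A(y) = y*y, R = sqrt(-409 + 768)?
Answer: -172544 + 256*sqrt(359) ≈ -1.6769e+5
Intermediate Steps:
R = sqrt(359) ≈ 18.947
A(y) = y**2
A(g)*(R - 674) = (-16)**2*(sqrt(359) - 674) = 256*(-674 + sqrt(359)) = -172544 + 256*sqrt(359)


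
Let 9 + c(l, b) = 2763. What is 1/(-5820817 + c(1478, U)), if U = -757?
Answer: -1/5818063 ≈ -1.7188e-7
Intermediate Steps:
c(l, b) = 2754 (c(l, b) = -9 + 2763 = 2754)
1/(-5820817 + c(1478, U)) = 1/(-5820817 + 2754) = 1/(-5818063) = -1/5818063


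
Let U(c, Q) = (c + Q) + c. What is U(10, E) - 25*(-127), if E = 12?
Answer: 3207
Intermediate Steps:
U(c, Q) = Q + 2*c (U(c, Q) = (Q + c) + c = Q + 2*c)
U(10, E) - 25*(-127) = (12 + 2*10) - 25*(-127) = (12 + 20) + 3175 = 32 + 3175 = 3207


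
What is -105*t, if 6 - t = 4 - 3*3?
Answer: -1155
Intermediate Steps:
t = 11 (t = 6 - (4 - 3*3) = 6 - (4 - 9) = 6 - 1*(-5) = 6 + 5 = 11)
-105*t = -105*11 = -1155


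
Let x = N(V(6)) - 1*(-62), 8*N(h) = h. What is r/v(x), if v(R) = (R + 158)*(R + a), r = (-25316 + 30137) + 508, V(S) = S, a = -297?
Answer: -85264/827371 ≈ -0.10305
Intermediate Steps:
N(h) = h/8
x = 251/4 (x = (⅛)*6 - 1*(-62) = ¾ + 62 = 251/4 ≈ 62.750)
r = 5329 (r = 4821 + 508 = 5329)
v(R) = (-297 + R)*(158 + R) (v(R) = (R + 158)*(R - 297) = (158 + R)*(-297 + R) = (-297 + R)*(158 + R))
r/v(x) = 5329/(-46926 + (251/4)² - 139*251/4) = 5329/(-46926 + 63001/16 - 34889/4) = 5329/(-827371/16) = 5329*(-16/827371) = -85264/827371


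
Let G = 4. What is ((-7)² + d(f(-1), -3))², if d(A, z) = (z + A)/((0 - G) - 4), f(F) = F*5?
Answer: 2500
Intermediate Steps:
f(F) = 5*F
d(A, z) = -A/8 - z/8 (d(A, z) = (z + A)/((0 - 1*4) - 4) = (A + z)/((0 - 4) - 4) = (A + z)/(-4 - 4) = (A + z)/(-8) = (A + z)*(-⅛) = -A/8 - z/8)
((-7)² + d(f(-1), -3))² = ((-7)² + (-5*(-1)/8 - ⅛*(-3)))² = (49 + (-⅛*(-5) + 3/8))² = (49 + (5/8 + 3/8))² = (49 + 1)² = 50² = 2500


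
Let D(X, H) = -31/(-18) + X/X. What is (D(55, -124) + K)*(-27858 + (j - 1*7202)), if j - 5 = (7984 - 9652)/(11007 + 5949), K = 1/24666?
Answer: -4988998587734/52279587 ≈ -95429.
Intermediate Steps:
D(X, H) = 49/18 (D(X, H) = -31*(-1/18) + 1 = 31/18 + 1 = 49/18)
K = 1/24666 ≈ 4.0542e-5
j = 6926/1413 (j = 5 + (7984 - 9652)/(11007 + 5949) = 5 - 1668/16956 = 5 - 1668*1/16956 = 5 - 139/1413 = 6926/1413 ≈ 4.9016)
(D(55, -124) + K)*(-27858 + (j - 1*7202)) = (49/18 + 1/24666)*(-27858 + (6926/1413 - 1*7202)) = 100721*(-27858 + (6926/1413 - 7202))/36999 = 100721*(-27858 - 10169500/1413)/36999 = (100721/36999)*(-49532854/1413) = -4988998587734/52279587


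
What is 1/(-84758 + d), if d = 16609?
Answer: -1/68149 ≈ -1.4674e-5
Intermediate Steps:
1/(-84758 + d) = 1/(-84758 + 16609) = 1/(-68149) = -1/68149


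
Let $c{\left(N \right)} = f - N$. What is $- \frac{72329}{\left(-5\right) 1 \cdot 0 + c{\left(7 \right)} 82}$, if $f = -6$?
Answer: $\frac{72329}{1066} \approx 67.851$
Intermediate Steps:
$c{\left(N \right)} = -6 - N$
$- \frac{72329}{\left(-5\right) 1 \cdot 0 + c{\left(7 \right)} 82} = - \frac{72329}{\left(-5\right) 1 \cdot 0 + \left(-6 - 7\right) 82} = - \frac{72329}{\left(-5\right) 0 + \left(-6 - 7\right) 82} = - \frac{72329}{0 - 1066} = - \frac{72329}{-1066} = \left(-72329\right) \left(- \frac{1}{1066}\right) = \frac{72329}{1066}$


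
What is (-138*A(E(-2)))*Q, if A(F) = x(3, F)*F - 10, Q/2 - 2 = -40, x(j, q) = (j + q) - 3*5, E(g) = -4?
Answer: 566352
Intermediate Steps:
x(j, q) = -15 + j + q (x(j, q) = (j + q) - 15 = -15 + j + q)
Q = -76 (Q = 4 + 2*(-40) = 4 - 80 = -76)
A(F) = -10 + F*(-12 + F) (A(F) = (-15 + 3 + F)*F - 10 = (-12 + F)*F - 10 = F*(-12 + F) - 10 = -10 + F*(-12 + F))
(-138*A(E(-2)))*Q = -138*(-10 - 4*(-12 - 4))*(-76) = -138*(-10 - 4*(-16))*(-76) = -138*(-10 + 64)*(-76) = -138*54*(-76) = -7452*(-76) = 566352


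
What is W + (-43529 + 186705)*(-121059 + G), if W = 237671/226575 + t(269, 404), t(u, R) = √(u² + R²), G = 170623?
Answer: 84624275035709/11925 + √235577 ≈ 7.0964e+9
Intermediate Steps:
t(u, R) = √(R² + u²)
W = 12509/11925 + √235577 (W = 237671/226575 + √(404² + 269²) = 237671*(1/226575) + √(163216 + 72361) = 12509/11925 + √235577 ≈ 486.41)
W + (-43529 + 186705)*(-121059 + G) = (12509/11925 + √235577) + (-43529 + 186705)*(-121059 + 170623) = (12509/11925 + √235577) + 143176*49564 = (12509/11925 + √235577) + 7096375264 = 84624275035709/11925 + √235577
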